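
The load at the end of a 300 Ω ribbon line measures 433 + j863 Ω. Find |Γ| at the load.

|Γ| ≈ 0.771

Γ = (Z_L − Z_0)/(Z_L + Z_0) = (133 + j863)/(733 + j863)
|Γ| = 873/1130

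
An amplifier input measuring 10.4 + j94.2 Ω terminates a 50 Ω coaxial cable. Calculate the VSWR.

VSWR ≈ 22

Γ = (Z_L − Z_0)/(Z_L + Z_0) = (-39.6 + j94.2)/(60.4 + j94.2)
|Γ| = 102/112 = 0.913
VSWR = (1 + |Γ|)/(1 − |Γ|) = 1.91/0.0868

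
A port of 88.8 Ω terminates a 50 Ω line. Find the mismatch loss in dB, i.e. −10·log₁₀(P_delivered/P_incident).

mismatch loss ≈ 0.353 dB

Γ = (88.8 − 50)/(88.8 + 50) = 0.28
|Γ|² = 0.0781, so P_del/P_inc = 1 − |Γ|² = 0.922
ML = −10·log₁₀(1 − |Γ|²)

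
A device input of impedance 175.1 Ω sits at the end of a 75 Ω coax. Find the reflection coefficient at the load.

Γ = (Z_L − Z_0)/(Z_L + Z_0) = (175.1 − 75)/(175.1 + 75) = 100.1/250.1

Γ = 0.4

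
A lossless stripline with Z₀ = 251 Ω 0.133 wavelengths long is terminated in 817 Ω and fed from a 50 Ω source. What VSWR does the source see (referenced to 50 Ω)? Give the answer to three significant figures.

VSWR ≈ 8.46

βl = 2π × 0.133 = 47.9°
tan(βl) = 1.11
Z_in = Z_0·(Z_L + jZ_0·tanβl)/(Z_0 + jZ_L·tanβl) = 130 − j191 Ω
Γ_s = (Z_in − Z_s)/(Z_in + Z_s) = (80.1 − j191)/(180 − j191), |Γ_s| = 0.789
VSWR = (1 + |Γ_s|)/(1 − |Γ_s|)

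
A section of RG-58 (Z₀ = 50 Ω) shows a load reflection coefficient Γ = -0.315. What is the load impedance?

Z_L = Z_0·(1 + Γ)/(1 − Γ) = 50·(0.685)/(1.31)

Z_L ≈ 26 Ω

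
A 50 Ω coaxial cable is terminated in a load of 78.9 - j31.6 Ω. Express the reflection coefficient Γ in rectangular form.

Γ ≈ 0.268 − j0.179

Γ = (Z_L − Z_0)/(Z_L + Z_0) = (28.9 − j31.6)/(128.9 − j31.6)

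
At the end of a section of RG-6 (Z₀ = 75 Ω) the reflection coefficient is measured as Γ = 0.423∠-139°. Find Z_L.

Z_L = Z_0·(1 + Γ)/(1 − Γ) = 75·(0.681 − j0.278)/(1.32 + j0.278)

Z_L ≈ 33.9 − j22.9 Ω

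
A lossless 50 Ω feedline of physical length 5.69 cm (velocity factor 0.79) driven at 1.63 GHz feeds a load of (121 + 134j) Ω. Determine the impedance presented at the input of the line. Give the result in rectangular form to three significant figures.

λ = v/f = 0.79·c / 1.63 GHz = 0.145 m
βl = 2π·l/λ = 2π × 0.391 = 141°
tan(βl) = tan(141°) = -0.813
Z_in = Z_0·(Z_L + jZ_0·tanβl)/(Z_0 + jZ_L·tanβl)
     = 50·(121 + j93.3)/(159 − j98.4)

Z_in ≈ 14.4 + j38.3 Ω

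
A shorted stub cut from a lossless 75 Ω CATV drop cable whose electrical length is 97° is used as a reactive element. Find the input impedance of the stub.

tan(βl) = -8.14
For a shorted stub, Z_in = jZ_0·tan(βl)

Z_in ≈ −j611 Ω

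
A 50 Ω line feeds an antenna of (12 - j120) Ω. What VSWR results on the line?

Γ = (Z_L − Z_0)/(Z_L + Z_0) = (-38 − j120)/(62 − j120)
|Γ| = 126/135 = 0.932
VSWR = (1 + |Γ|)/(1 − |Γ|) = 1.93/0.0681

VSWR ≈ 28.4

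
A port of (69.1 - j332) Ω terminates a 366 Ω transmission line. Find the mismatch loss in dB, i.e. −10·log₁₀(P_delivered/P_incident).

Γ = (-296.9 − j332)/(435.1 − j332), |Γ| = 0.814
|Γ|² = 0.662, so P_del/P_inc = 1 − |Γ|² = 0.338
ML = −10·log₁₀(1 − |Γ|²)

mismatch loss ≈ 4.71 dB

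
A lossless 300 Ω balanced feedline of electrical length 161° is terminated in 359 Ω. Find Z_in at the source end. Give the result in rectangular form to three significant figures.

Z_in ≈ 343 + j38.1 Ω

tan(βl) = tan(161°) = -0.344
Z_in = Z_0·(Z_L + jZ_0·tanβl)/(Z_0 + jZ_L·tanβl)
     = 300·(359 − j103)/(300 − j124)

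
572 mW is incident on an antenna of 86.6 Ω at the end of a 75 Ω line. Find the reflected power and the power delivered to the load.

P_reflected ≈ 2.95 mW; P_delivered ≈ 569 mW

Γ = (86.6 − 75)/(86.6 + 75) = 0.0718
|Γ|² = 0.00515
P_refl = |Γ|²·P_inc = 2.95 mW, P_del = (1 − |Γ|²)·P_inc = 569 mW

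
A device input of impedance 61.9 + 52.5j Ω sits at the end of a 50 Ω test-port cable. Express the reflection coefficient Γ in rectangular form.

Γ = (Z_L − Z_0)/(Z_L + Z_0) = (11.9 + j52.5)/(111.9 + j52.5)

Γ ≈ 0.268 + j0.344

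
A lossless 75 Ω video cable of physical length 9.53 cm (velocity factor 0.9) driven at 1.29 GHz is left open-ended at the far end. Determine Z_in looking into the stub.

λ = v/f = 0.9·c / 1.29 GHz = 0.209 m
βl = 2π·l/λ = 2π × 0.455 = 164°
tan(βl) = -0.288
For an open-ended stub, Z_in = −jZ_0·cot(βl) = −jZ_0/tan(βl)

Z_in ≈ +j260 Ω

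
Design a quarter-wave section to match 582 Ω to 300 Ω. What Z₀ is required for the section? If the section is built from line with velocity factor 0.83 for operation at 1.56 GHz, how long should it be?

Z_qwt ≈ 418 Ω; length ≈ 3.99 cm

Z_qwt = √(Z_0·R_L) = √(300 × 582) = √174600
λ = 0.83·c/f = 0.16 m, so l = λ/4 = 0.0399 m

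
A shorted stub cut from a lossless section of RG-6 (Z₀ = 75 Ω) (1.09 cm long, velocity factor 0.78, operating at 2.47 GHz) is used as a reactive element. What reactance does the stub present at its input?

λ = v/f = 0.78·c / 2.47 GHz = 0.0947 m
βl = 2π·l/λ = 2π × 0.115 = 41.4°
tan(βl) = 0.882
For a shorted stub, Z_in = jZ_0·tan(βl)

X_in ≈ 66.2 Ω (inductive)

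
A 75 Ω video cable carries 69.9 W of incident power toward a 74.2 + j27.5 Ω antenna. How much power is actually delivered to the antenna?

P_delivered ≈ 67.6 W

|Γ| = |(-0.8 + j27.5)/(149.2 + j27.5)| = 0.181
|Γ|² = 0.0329
P_refl = |Γ|²·P_inc = 2.3 W, P_del = (1 − |Γ|²)·P_inc = 67.6 W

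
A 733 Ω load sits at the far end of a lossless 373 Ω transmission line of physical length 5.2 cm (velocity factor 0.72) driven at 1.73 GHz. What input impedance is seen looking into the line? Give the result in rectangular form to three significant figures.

λ = v/f = 0.72·c / 1.73 GHz = 0.125 m
βl = 2π·l/λ = 2π × 0.416 = 150°
tan(βl) = tan(150°) = -0.579
Z_in = Z_0·(Z_L + jZ_0·tanβl)/(Z_0 + jZ_L·tanβl)
     = 373·(733 − j216)/(373 − j424)

Z_in ≈ 427 + j269 Ω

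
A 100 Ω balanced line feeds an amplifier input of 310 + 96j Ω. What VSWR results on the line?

VSWR ≈ 3.43

Γ = (Z_L − Z_0)/(Z_L + Z_0) = (210 + j96)/(410 + j96)
|Γ| = 231/421 = 0.548
VSWR = (1 + |Γ|)/(1 − |Γ|) = 1.55/0.452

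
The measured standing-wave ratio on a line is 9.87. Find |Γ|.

|Γ| = (S − 1)/(S + 1) = (9.87 − 1)/(9.87 + 1) = 8.87/10.9

|Γ| ≈ 0.816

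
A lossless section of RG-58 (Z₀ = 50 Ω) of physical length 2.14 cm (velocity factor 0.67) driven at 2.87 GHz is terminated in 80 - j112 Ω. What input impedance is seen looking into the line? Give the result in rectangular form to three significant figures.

λ = v/f = 0.67·c / 2.87 GHz = 0.07 m
βl = 2π·l/λ = 2π × 0.306 = 110°
tan(βl) = tan(110°) = -2.75
Z_in = Z_0·(Z_L + jZ_0·tanβl)/(Z_0 + jZ_L·tanβl)
     = 50·(80 − j249)/(-258 − j220)

Z_in ≈ 14.9 + j35.7 Ω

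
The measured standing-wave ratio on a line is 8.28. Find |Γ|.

|Γ| = (S − 1)/(S + 1) = (8.28 − 1)/(8.28 + 1) = 7.28/9.28

|Γ| ≈ 0.784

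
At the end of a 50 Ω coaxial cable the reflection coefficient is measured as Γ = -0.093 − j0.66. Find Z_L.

Z_L = Z_0·(1 + Γ)/(1 − Γ) = 50·(0.907 − j0.66)/(1.09 + j0.66)

Z_L ≈ 17 − j40.5 Ω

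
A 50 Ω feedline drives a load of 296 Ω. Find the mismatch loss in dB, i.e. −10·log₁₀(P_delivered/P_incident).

mismatch loss ≈ 3.06 dB

Γ = (296 − 50)/(296 + 50) = 0.711
|Γ|² = 0.505, so P_del/P_inc = 1 − |Γ|² = 0.495
ML = −10·log₁₀(1 − |Γ|²)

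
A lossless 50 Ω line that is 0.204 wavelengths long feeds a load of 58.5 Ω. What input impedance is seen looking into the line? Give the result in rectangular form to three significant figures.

βl = 2π × 0.204 = 73.4°
tan(βl) = tan(73.4°) = 3.36
Z_in = Z_0·(Z_L + jZ_0·tanβl)/(Z_0 + jZ_L·tanβl)
     = 50·(58.5 + j168)/(50 + j197)

Z_in ≈ 43.7 − j3.76 Ω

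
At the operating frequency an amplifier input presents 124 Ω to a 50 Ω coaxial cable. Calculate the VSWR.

Γ = (124 − 50)/(124 + 50) = 0.425
VSWR = (1 + 0.425)/(1 − 0.425)

VSWR ≈ 2.48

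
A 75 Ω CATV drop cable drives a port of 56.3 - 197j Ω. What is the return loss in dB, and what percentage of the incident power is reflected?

RL ≈ 1.56 dB; 69.9% of incident power reflected

Γ = (-18.7 − j197)/(131.3 − j197), |Γ| = 0.836
RL = −20·log₁₀(0.836) = 1.56 dB
P_refl/P_inc = |Γ|² = 0.699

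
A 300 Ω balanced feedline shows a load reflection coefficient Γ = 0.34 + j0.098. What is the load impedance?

Z_L = Z_0·(1 + Γ)/(1 − Γ) = 300·(1.34 + j0.098)/(0.66 − j0.098)

Z_L ≈ 589 + j132 Ω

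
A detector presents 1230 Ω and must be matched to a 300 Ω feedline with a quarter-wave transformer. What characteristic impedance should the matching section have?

Z_qwt ≈ 607 Ω

Z_qwt = √(Z_0·R_L) = √(300 × 1230) = √369000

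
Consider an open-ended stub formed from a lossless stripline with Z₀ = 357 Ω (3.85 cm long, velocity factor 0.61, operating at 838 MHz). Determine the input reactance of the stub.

X_in ≈ -178 Ω (capacitive)

λ = v/f = 0.61·c / 838 MHz = 0.218 m
βl = 2π·l/λ = 2π × 0.176 = 63.5°
tan(βl) = 2
For an open-ended stub, Z_in = −jZ_0·cot(βl) = −jZ_0/tan(βl)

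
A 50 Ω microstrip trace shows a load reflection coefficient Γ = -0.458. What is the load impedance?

Z_L = Z_0·(1 + Γ)/(1 − Γ) = 50·(0.542)/(1.46)

Z_L ≈ 18.6 Ω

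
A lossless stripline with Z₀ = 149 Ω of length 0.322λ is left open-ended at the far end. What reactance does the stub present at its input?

X_in ≈ 72.4 Ω (inductive)

βl = 2π × 0.322 = 116°
tan(βl) = -2.06
For an open-ended stub, Z_in = −jZ_0·cot(βl) = −jZ_0/tan(βl)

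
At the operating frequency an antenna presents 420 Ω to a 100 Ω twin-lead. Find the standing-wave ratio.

For a purely resistive load, VSWR = R_L/Z_0 or Z_0/R_L (whichever > 1) = 420/100

VSWR ≈ 4.2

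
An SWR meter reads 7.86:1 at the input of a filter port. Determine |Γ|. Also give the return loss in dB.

|Γ| ≈ 0.774; return loss ≈ 2.22 dB

|Γ| = (S − 1)/(S + 1) = (7.86 − 1)/(7.86 + 1) = 6.86/8.86
RL = −20·log₁₀|Γ| = −20·log₁₀(0.774)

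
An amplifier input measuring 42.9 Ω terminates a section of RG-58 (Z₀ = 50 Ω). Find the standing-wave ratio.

VSWR ≈ 1.17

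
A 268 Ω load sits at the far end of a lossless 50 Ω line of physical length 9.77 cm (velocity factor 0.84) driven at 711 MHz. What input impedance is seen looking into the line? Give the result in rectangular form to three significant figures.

Z_in ≈ 9.57 + j7.84 Ω

λ = v/f = 0.84·c / 711 MHz = 0.354 m
βl = 2π·l/λ = 2π × 0.276 = 99.2°
tan(βl) = tan(99.2°) = -6.15
Z_in = Z_0·(Z_L + jZ_0·tanβl)/(Z_0 + jZ_L·tanβl)
     = 50·(268 − j308)/(50 − j1650)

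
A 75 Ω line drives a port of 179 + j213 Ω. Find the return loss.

Γ = (104 + j213)/(254 + j213), |Γ| = 0.715
RL = −20·log₁₀|Γ| = −20·log₁₀(0.715)

RL ≈ 2.91 dB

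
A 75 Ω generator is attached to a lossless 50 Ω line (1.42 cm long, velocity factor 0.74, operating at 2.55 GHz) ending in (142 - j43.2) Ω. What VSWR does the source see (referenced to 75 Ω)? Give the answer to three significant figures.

VSWR ≈ 4.26

λ = v/f = 0.74·c / 2.55 GHz = 0.0871 m
βl = 2π·l/λ = 2π × 0.163 = 58.7°
tan(βl) = 1.65
Z_in = Z_0·(Z_L + jZ_0·tanβl)/(Z_0 + jZ_L·tanβl) = 19 − j20.5 Ω
Γ_s = (Z_in − Z_s)/(Z_in + Z_s) = (-56 − j20.5)/(94 − j20.5), |Γ_s| = 0.62
VSWR = (1 + |Γ_s|)/(1 − |Γ_s|)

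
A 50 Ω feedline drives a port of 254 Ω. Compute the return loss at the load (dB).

RL ≈ 3.46 dB

Γ = (254 − 50)/(254 + 50) = 0.671
RL = −20·log₁₀|Γ| = −20·log₁₀(0.671)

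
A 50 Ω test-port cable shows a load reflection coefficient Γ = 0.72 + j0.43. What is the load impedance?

Z_L = Z_0·(1 + Γ)/(1 − Γ) = 50·(1.72 + j0.43)/(0.28 − j0.43)

Z_L ≈ 56.3 + j163 Ω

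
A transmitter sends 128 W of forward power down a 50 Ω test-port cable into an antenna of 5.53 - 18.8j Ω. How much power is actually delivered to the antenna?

|Γ| = |(-44.47 − j18.8)/(55.53 − j18.8)| = 0.824
|Γ|² = 0.678
P_refl = |Γ|²·P_inc = 86.8 W, P_del = (1 − |Γ|²)·P_inc = 41.2 W

P_delivered ≈ 41.2 W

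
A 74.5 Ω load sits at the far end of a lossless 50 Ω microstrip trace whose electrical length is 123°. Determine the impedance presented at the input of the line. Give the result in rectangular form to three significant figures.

tan(βl) = tan(123°) = -1.54
Z_in = Z_0·(Z_L + jZ_0·tanβl)/(Z_0 + jZ_L·tanβl)
     = 50·(74.5 − j77)/(50 − j115)

Z_in ≈ 40.1 + j15 Ω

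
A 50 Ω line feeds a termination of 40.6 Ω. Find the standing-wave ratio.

For a purely resistive load, VSWR = R_L/Z_0 or Z_0/R_L (whichever > 1) = 50/40.6

VSWR ≈ 1.23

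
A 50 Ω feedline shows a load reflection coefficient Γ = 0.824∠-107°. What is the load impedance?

Z_L ≈ 7.43 − j36.5 Ω

Z_L = Z_0·(1 + Γ)/(1 − Γ) = 50·(0.759 − j0.788)/(1.24 + j0.788)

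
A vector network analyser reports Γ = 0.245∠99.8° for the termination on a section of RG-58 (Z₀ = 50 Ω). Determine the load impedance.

Z_L = Z_0·(1 + Γ)/(1 − Γ) = 50·(0.958 + j0.241)/(1.04 − j0.241)

Z_L ≈ 41.1 + j21.1 Ω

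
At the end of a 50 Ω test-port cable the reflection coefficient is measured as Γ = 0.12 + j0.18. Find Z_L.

Z_L ≈ 59.1 + j22.3 Ω

Z_L = Z_0·(1 + Γ)/(1 − Γ) = 50·(1.12 + j0.18)/(0.88 − j0.18)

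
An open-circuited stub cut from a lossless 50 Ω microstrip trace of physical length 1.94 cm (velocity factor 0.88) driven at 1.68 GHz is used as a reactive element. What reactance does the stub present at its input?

λ = v/f = 0.88·c / 1.68 GHz = 0.157 m
βl = 2π·l/λ = 2π × 0.123 = 44.4°
tan(βl) = 0.981
For an open-circuited stub, Z_in = −jZ_0·cot(βl) = −jZ_0/tan(βl)

X_in ≈ -51 Ω (capacitive)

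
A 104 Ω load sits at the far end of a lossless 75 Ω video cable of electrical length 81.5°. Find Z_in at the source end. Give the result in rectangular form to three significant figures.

Z_in ≈ 54.7 − j5.32 Ω

tan(βl) = tan(81.5°) = 6.69
Z_in = Z_0·(Z_L + jZ_0·tanβl)/(Z_0 + jZ_L·tanβl)
     = 75·(104 + j502)/(75 + j696)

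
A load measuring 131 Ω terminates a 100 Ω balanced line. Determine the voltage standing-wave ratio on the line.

VSWR ≈ 1.31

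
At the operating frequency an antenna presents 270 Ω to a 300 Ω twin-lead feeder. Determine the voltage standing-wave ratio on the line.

VSWR ≈ 1.11

Γ = (270 − 300)/(270 + 300) = -0.0526
VSWR = (1 + 0.0526)/(1 − 0.0526)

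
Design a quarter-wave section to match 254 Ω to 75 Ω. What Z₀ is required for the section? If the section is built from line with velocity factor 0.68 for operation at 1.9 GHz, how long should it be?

Z_qwt = √(Z_0·R_L) = √(75 × 254) = √19050
λ = 0.68·c/f = 0.107 m, so l = λ/4 = 0.0268 m

Z_qwt ≈ 138 Ω; length ≈ 2.68 cm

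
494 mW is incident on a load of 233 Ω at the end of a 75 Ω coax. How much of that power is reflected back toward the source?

P_reflected ≈ 130 mW

Γ = (233 − 75)/(233 + 75) = 0.513
|Γ|² = 0.263
P_refl = |Γ|²·P_inc = 130 mW, P_del = (1 − |Γ|²)·P_inc = 364 mW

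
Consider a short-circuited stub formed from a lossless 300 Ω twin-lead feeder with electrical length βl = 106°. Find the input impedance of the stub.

Z_in ≈ −j1050 Ω

tan(βl) = -3.49
For a short-circuited stub, Z_in = jZ_0·tan(βl)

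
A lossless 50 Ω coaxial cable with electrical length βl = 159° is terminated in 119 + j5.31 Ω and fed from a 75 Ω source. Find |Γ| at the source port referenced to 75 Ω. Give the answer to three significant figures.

|Γ| ≈ 0.32

tan(βl) = -0.384
Z_in = Z_0·(Z_L + jZ_0·tanβl)/(Z_0 + jZ_L·tanβl) = 71.2 + j49.2 Ω
Γ_s = (Z_in − Z_s)/(Z_in + Z_s) = (-3.81 + j49.2)/(146 + j49.2), |Γ_s| = 0.32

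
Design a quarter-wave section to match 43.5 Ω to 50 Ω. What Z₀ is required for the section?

Z_qwt ≈ 46.6 Ω

Z_qwt = √(Z_0·R_L) = √(50 × 43.5) = √2175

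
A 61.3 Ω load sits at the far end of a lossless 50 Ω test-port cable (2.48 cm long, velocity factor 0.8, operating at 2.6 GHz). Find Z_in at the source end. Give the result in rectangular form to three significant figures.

Z_in ≈ 41 + j1.95 Ω

λ = v/f = 0.8·c / 2.6 GHz = 0.0923 m
βl = 2π·l/λ = 2π × 0.269 = 96.7°
tan(βl) = tan(96.7°) = -8.49
Z_in = Z_0·(Z_L + jZ_0·tanβl)/(Z_0 + jZ_L·tanβl)
     = 50·(61.3 − j424)/(50 − j520)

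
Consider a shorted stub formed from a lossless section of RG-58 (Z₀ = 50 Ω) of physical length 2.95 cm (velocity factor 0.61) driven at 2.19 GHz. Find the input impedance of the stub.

λ = v/f = 0.61·c / 2.19 GHz = 0.0836 m
βl = 2π·l/λ = 2π × 0.353 = 127°
tan(βl) = -1.32
For a shorted stub, Z_in = jZ_0·tan(βl)

Z_in ≈ −j66.1 Ω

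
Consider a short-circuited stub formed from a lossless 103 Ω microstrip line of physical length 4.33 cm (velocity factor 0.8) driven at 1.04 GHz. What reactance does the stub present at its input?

λ = v/f = 0.8·c / 1.04 GHz = 0.231 m
βl = 2π·l/λ = 2π × 0.188 = 67.5°
tan(βl) = 2.42
For a short-circuited stub, Z_in = jZ_0·tan(βl)

X_in ≈ 249 Ω (inductive)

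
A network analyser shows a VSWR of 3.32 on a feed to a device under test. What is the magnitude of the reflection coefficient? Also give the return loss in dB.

|Γ| ≈ 0.537; return loss ≈ 5.4 dB

|Γ| = (S − 1)/(S + 1) = (3.32 − 1)/(3.32 + 1) = 2.32/4.32
RL = −20·log₁₀|Γ| = −20·log₁₀(0.537)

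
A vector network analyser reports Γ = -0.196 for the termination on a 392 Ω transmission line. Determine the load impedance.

Z_L ≈ 264 Ω

Z_L = Z_0·(1 + Γ)/(1 − Γ) = 392·(0.804)/(1.2)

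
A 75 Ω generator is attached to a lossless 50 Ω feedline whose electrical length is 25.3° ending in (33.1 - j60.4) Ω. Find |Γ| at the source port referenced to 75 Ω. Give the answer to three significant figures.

tan(βl) = 0.473
Z_in = Z_0·(Z_L + jZ_0·tanβl)/(Z_0 + jZ_L·tanβl) = 15.8 − j26.5 Ω
Γ_s = (Z_in − Z_s)/(Z_in + Z_s) = (-59.2 − j26.5)/(90.8 − j26.5), |Γ_s| = 0.686

|Γ| ≈ 0.686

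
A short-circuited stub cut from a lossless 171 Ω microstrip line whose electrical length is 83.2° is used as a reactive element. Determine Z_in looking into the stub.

tan(βl) = 8.39
For a short-circuited stub, Z_in = jZ_0·tan(βl)

Z_in ≈ +j1430 Ω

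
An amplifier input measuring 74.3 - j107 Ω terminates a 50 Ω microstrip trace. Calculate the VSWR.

VSWR ≈ 5.04

Γ = (Z_L − Z_0)/(Z_L + Z_0) = (24.3 − j107)/(124.3 − j107)
|Γ| = 110/164 = 0.669
VSWR = (1 + |Γ|)/(1 − |Γ|) = 1.67/0.331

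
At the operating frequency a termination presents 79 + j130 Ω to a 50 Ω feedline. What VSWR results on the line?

VSWR ≈ 6.33

Γ = (Z_L − Z_0)/(Z_L + Z_0) = (29 + j130)/(129 + j130)
|Γ| = 133/183 = 0.727
VSWR = (1 + |Γ|)/(1 − |Γ|) = 1.73/0.273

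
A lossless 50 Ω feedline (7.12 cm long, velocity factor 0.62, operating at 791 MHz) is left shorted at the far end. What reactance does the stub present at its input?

λ = v/f = 0.62·c / 791 MHz = 0.235 m
βl = 2π·l/λ = 2π × 0.303 = 109°
tan(βl) = -2.9
For a shorted stub, Z_in = jZ_0·tan(βl)

X_in ≈ -145 Ω (capacitive)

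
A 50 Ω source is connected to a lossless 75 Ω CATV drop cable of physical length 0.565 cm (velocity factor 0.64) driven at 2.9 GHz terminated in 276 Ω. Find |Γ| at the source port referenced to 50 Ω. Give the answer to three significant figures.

|Γ| ≈ 0.652

λ = v/f = 0.64·c / 2.9 GHz = 0.0662 m
βl = 2π·l/λ = 2π × 0.0853 = 30.7°
tan(βl) = 0.594
Z_in = Z_0·(Z_L + jZ_0·tanβl)/(Z_0 + jZ_L·tanβl) = 64.6 − j96.7 Ω
Γ_s = (Z_in − Z_s)/(Z_in + Z_s) = (14.6 − j96.7)/(115 − j96.7), |Γ_s| = 0.652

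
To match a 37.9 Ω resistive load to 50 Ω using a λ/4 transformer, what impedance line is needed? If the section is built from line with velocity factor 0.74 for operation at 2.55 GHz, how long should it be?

Z_qwt ≈ 43.5 Ω; length ≈ 2.18 cm

Z_qwt = √(Z_0·R_L) = √(50 × 37.9) = √1895
λ = 0.74·c/f = 0.0871 m, so l = λ/4 = 0.0218 m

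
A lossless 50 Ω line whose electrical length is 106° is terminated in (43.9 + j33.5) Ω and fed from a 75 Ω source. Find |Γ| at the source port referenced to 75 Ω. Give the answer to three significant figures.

tan(βl) = -3.49
Z_in = Z_0·(Z_L + jZ_0·tanβl)/(Z_0 + jZ_L·tanβl) = 28.2 − j16.4 Ω
Γ_s = (Z_in − Z_s)/(Z_in + Z_s) = (-46.8 − j16.4)/(103 − j16.4), |Γ_s| = 0.475

|Γ| ≈ 0.475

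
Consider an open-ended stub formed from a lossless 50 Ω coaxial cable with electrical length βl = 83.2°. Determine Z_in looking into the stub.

Z_in ≈ −j5.96 Ω

tan(βl) = 8.39
For an open-ended stub, Z_in = −jZ_0·cot(βl) = −jZ_0/tan(βl)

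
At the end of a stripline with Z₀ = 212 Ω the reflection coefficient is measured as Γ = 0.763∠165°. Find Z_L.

Z_L = Z_0·(1 + Γ)/(1 − Γ) = 212·(0.263 + j0.197)/(1.74 − j0.197)

Z_L ≈ 29 + j27.4 Ω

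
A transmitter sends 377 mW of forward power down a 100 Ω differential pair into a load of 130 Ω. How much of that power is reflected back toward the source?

Γ = (130 − 100)/(130 + 100) = 0.13
|Γ|² = 0.017
P_refl = |Γ|²·P_inc = 6.41 mW, P_del = (1 − |Γ|²)·P_inc = 371 mW

P_reflected ≈ 6.41 mW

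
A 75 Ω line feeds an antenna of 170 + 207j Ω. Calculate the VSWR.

VSWR ≈ 5.9

Γ = (Z_L − Z_0)/(Z_L + Z_0) = (95 + j207)/(245 + j207)
|Γ| = 228/321 = 0.71
VSWR = (1 + |Γ|)/(1 − |Γ|) = 1.71/0.29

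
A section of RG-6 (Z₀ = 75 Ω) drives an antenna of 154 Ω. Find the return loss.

RL ≈ 9.24 dB

Γ = (154 − 75)/(154 + 75) = 0.345
RL = −20·log₁₀|Γ| = −20·log₁₀(0.345)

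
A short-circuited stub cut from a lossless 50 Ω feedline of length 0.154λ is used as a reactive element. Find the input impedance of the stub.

βl = 2π × 0.154 = 55.4°
tan(βl) = 1.45
For a short-circuited stub, Z_in = jZ_0·tan(βl)

Z_in ≈ +j72.6 Ω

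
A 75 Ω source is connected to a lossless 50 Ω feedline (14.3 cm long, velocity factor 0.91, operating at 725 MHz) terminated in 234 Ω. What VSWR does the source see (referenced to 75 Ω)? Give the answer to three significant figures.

VSWR ≈ 4.99

λ = v/f = 0.91·c / 725 MHz = 0.377 m
βl = 2π·l/λ = 2π × 0.38 = 137°
tan(βl) = -0.942
Z_in = Z_0·(Z_L + jZ_0·tanβl)/(Z_0 + jZ_L·tanβl) = 21.6 + j48.2 Ω
Γ_s = (Z_in − Z_s)/(Z_in + Z_s) = (-53.4 + j48.2)/(96.6 + j48.2), |Γ_s| = 0.666
VSWR = (1 + |Γ_s|)/(1 − |Γ_s|)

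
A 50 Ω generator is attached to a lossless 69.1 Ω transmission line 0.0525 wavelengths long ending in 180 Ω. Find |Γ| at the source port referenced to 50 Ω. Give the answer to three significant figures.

βl = 2π × 0.0525 = 18.9°
tan(βl) = 0.342
Z_in = Z_0·(Z_L + jZ_0·tanβl)/(Z_0 + jZ_L·tanβl) = 112 − j76.2 Ω
Γ_s = (Z_in − Z_s)/(Z_in + Z_s) = (62 − j76.2)/(162 − j76.2), |Γ_s| = 0.549

|Γ| ≈ 0.549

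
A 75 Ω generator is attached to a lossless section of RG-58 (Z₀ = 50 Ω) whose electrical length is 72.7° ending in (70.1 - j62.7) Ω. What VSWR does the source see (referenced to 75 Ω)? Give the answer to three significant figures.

tan(βl) = 3.21
Z_in = Z_0·(Z_L + jZ_0·tanβl)/(Z_0 + jZ_L·tanβl) = 17.4 + j3.87 Ω
Γ_s = (Z_in − Z_s)/(Z_in + Z_s) = (-57.6 + j3.87)/(92.4 + j3.87), |Γ_s| = 0.624
VSWR = (1 + |Γ_s|)/(1 − |Γ_s|)

VSWR ≈ 4.32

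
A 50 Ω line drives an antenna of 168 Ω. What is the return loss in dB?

Γ = (168 − 50)/(168 + 50) = 0.541
RL = −20·log₁₀|Γ| = −20·log₁₀(0.541)

RL ≈ 5.33 dB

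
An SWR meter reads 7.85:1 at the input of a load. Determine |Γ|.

|Γ| ≈ 0.774

|Γ| = (S − 1)/(S + 1) = (7.85 − 1)/(7.85 + 1) = 6.85/8.85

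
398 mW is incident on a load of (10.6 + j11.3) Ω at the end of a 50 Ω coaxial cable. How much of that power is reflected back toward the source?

|Γ| = |(-39.4 + j11.3)/(60.6 + j11.3)| = 0.665
|Γ|² = 0.442
P_refl = |Γ|²·P_inc = 176 mW, P_del = (1 − |Γ|²)·P_inc = 222 mW

P_reflected ≈ 176 mW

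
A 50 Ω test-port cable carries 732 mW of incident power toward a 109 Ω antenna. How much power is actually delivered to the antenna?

Γ = (109 − 50)/(109 + 50) = 0.371
|Γ|² = 0.138
P_refl = |Γ|²·P_inc = 101 mW, P_del = (1 − |Γ|²)·P_inc = 631 mW

P_delivered ≈ 631 mW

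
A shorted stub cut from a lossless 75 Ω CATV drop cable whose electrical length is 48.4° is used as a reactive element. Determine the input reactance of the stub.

X_in ≈ 84.5 Ω (inductive)

tan(βl) = 1.13
For a shorted stub, Z_in = jZ_0·tan(βl)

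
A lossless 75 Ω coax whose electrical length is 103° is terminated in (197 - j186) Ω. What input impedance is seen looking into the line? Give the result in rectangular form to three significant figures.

Z_in ≈ 17.4 + j32.2 Ω

tan(βl) = tan(103°) = -4.33
Z_in = Z_0·(Z_L + jZ_0·tanβl)/(Z_0 + jZ_L·tanβl)
     = 75·(197 − j511)/(-731 − j853)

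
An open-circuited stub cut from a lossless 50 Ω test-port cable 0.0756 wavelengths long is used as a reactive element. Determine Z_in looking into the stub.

Z_in ≈ −j97.2 Ω

βl = 2π × 0.0756 = 27.2°
tan(βl) = 0.514
For an open-circuited stub, Z_in = −jZ_0·cot(βl) = −jZ_0/tan(βl)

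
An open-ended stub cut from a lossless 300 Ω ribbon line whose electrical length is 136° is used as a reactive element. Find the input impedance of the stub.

Z_in ≈ +j311 Ω

tan(βl) = -0.966
For an open-ended stub, Z_in = −jZ_0·cot(βl) = −jZ_0/tan(βl)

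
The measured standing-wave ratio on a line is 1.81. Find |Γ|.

|Γ| ≈ 0.288

|Γ| = (S − 1)/(S + 1) = (1.81 − 1)/(1.81 + 1) = 0.81/2.81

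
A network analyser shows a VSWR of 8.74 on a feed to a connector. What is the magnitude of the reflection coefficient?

|Γ| ≈ 0.795

|Γ| = (S − 1)/(S + 1) = (8.74 − 1)/(8.74 + 1) = 7.74/9.74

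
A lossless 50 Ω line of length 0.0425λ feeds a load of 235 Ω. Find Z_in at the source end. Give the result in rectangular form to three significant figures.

Z_in ≈ 95.2 − j109 Ω

βl = 2π × 0.0425 = 15.3°
tan(βl) = tan(15.3°) = 0.274
Z_in = Z_0·(Z_L + jZ_0·tanβl)/(Z_0 + jZ_L·tanβl)
     = 50·(235 + j13.7)/(50 + j64.3)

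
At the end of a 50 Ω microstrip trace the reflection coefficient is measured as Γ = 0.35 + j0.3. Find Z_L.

Z_L = Z_0·(1 + Γ)/(1 − Γ) = 50·(1.35 + j0.3)/(0.65 − j0.3)

Z_L ≈ 76.8 + j58.5 Ω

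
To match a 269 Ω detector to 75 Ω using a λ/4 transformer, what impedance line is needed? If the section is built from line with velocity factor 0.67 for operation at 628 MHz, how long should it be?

Z_qwt ≈ 142 Ω; length ≈ 8 cm

Z_qwt = √(Z_0·R_L) = √(75 × 269) = √20180
λ = 0.67·c/f = 0.32 m, so l = λ/4 = 0.08 m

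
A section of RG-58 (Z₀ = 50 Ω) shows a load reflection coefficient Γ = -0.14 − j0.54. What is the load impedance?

Z_L = Z_0·(1 + Γ)/(1 − Γ) = 50·(0.86 − j0.54)/(1.14 + j0.54)

Z_L ≈ 21.6 − j33.9 Ω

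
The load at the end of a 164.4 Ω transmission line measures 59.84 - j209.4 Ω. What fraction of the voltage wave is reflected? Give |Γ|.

|Γ| ≈ 0.763

Γ = (Z_L − Z_0)/(Z_L + Z_0) = (-104.6 − j209.4)/(224.2 − j209.4)
|Γ| = 234/307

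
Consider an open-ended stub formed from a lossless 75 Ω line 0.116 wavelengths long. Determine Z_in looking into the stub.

Z_in ≈ −j84 Ω

βl = 2π × 0.116 = 41.8°
tan(βl) = 0.893
For an open-ended stub, Z_in = −jZ_0·cot(βl) = −jZ_0/tan(βl)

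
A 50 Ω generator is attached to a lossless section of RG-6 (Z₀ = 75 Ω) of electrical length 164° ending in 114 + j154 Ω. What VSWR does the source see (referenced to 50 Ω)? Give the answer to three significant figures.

tan(βl) = -0.287
Z_in = Z_0·(Z_L + jZ_0·tanβl)/(Z_0 + jZ_L·tanβl) = 45.5 + j95.9 Ω
Γ_s = (Z_in − Z_s)/(Z_in + Z_s) = (-4.55 + j95.9)/(95.5 + j95.9), |Γ_s| = 0.709
VSWR = (1 + |Γ_s|)/(1 − |Γ_s|)

VSWR ≈ 5.88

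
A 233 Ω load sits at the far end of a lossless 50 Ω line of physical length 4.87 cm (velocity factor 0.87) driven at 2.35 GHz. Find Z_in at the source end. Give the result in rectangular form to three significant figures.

Z_in ≈ 59.1 + j91.7 Ω

λ = v/f = 0.87·c / 2.35 GHz = 0.111 m
βl = 2π·l/λ = 2π × 0.438 = 158°
tan(βl) = tan(158°) = -0.407
Z_in = Z_0·(Z_L + jZ_0·tanβl)/(Z_0 + jZ_L·tanβl)
     = 50·(233 − j20.3)/(50 − j94.8)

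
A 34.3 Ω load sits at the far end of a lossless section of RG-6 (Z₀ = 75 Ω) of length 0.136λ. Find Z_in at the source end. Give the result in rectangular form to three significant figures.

Z_in ≈ 62.4 + j53.4 Ω

βl = 2π × 0.136 = 49°
tan(βl) = tan(49°) = 1.15
Z_in = Z_0·(Z_L + jZ_0·tanβl)/(Z_0 + jZ_L·tanβl)
     = 75·(34.3 + j86.2)/(75 + j39.4)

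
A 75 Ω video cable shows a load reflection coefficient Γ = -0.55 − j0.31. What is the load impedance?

Z_L = Z_0·(1 + Γ)/(1 − Γ) = 75·(0.45 − j0.31)/(1.55 + j0.31)

Z_L ≈ 18.1 − j18.6 Ω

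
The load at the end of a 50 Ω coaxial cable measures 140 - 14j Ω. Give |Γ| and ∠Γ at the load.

Γ ≈ 0.478 ∠ -4.63°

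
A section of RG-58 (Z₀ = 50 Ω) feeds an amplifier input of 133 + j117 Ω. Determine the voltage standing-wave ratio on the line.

VSWR ≈ 4.89

Γ = (Z_L − Z_0)/(Z_L + Z_0) = (83 + j117)/(183 + j117)
|Γ| = 143/217 = 0.66
VSWR = (1 + |Γ|)/(1 − |Γ|) = 1.66/0.34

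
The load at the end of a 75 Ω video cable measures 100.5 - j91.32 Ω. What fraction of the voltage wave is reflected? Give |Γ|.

Γ = (Z_L − Z_0)/(Z_L + Z_0) = (25.5 − j91.32)/(175.5 − j91.32)
|Γ| = 94.8/198

|Γ| ≈ 0.479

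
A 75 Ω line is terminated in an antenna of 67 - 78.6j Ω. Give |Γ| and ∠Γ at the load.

Γ = (Z_L − Z_0)/(Z_L + Z_0) = (-8 − j78.6)/(142 − j78.6)
|Γ| = 79/162 = 0.487

Γ ≈ 0.487 ∠ -66.8°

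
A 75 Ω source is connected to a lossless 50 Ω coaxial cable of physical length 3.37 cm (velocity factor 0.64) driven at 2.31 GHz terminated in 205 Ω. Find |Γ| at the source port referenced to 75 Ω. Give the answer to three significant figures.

λ = v/f = 0.64·c / 2.31 GHz = 0.0831 m
βl = 2π·l/λ = 2π × 0.405 = 146°
tan(βl) = -0.675
Z_in = Z_0·(Z_L + jZ_0·tanβl)/(Z_0 + jZ_L·tanβl) = 34.4 + j61.6 Ω
Γ_s = (Z_in − Z_s)/(Z_in + Z_s) = (-40.6 + j61.6)/(109 + j61.6), |Γ_s| = 0.587

|Γ| ≈ 0.587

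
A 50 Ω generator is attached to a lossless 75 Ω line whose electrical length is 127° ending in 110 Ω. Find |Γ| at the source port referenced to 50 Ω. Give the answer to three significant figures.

tan(βl) = -1.33
Z_in = Z_0·(Z_L + jZ_0·tanβl)/(Z_0 + jZ_L·tanβl) = 63.4 + j23.9 Ω
Γ_s = (Z_in − Z_s)/(Z_in + Z_s) = (13.4 + j23.9)/(113 + j23.9), |Γ_s| = 0.237

|Γ| ≈ 0.237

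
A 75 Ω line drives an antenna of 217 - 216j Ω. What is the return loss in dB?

Γ = (142 − j216)/(292 − j216), |Γ| = 0.712
RL = −20·log₁₀|Γ| = −20·log₁₀(0.712)

RL ≈ 2.95 dB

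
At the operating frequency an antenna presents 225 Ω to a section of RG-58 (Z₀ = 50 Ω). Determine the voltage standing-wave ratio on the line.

VSWR ≈ 4.5

Γ = (225 − 50)/(225 + 50) = 0.636
VSWR = (1 + 0.636)/(1 − 0.636)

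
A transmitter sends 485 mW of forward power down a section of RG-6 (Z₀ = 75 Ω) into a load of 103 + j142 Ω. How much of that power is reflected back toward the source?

|Γ| = |(28 + j142)/(178 + j142)| = 0.636
|Γ|² = 0.404
P_refl = |Γ|²·P_inc = 196 mW, P_del = (1 − |Γ|²)·P_inc = 289 mW

P_reflected ≈ 196 mW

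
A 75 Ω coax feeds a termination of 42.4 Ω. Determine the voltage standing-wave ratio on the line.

VSWR ≈ 1.77

Γ = (42.4 − 75)/(42.4 + 75) = -0.278
VSWR = (1 + 0.278)/(1 − 0.278)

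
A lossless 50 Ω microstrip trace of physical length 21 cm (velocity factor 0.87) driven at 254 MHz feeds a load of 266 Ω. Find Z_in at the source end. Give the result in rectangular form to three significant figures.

λ = v/f = 0.87·c / 254 MHz = 1.03 m
βl = 2π·l/λ = 2π × 0.204 = 73.6°
tan(βl) = tan(73.6°) = 3.39
Z_in = Z_0·(Z_L + jZ_0·tanβl)/(Z_0 + jZ_L·tanβl)
     = 50·(266 + j170)/(50 + j902)

Z_in ≈ 10.2 − j14.2 Ω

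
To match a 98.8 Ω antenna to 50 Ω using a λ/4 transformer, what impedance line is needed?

Z_qwt ≈ 70.3 Ω

Z_qwt = √(Z_0·R_L) = √(50 × 98.8) = √4940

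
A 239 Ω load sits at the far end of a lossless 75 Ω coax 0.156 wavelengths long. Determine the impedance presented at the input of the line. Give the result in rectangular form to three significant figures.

βl = 2π × 0.156 = 56.2°
tan(βl) = tan(56.2°) = 1.49
Z_in = Z_0·(Z_L + jZ_0·tanβl)/(Z_0 + jZ_L·tanβl)
     = 75·(239 + j112)/(75 + j356)

Z_in ≈ 32.7 − j43.4 Ω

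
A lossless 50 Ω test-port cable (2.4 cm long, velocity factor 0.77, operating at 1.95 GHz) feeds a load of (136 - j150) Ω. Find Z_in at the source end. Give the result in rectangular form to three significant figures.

λ = v/f = 0.77·c / 1.95 GHz = 0.118 m
βl = 2π·l/λ = 2π × 0.203 = 72.9°
tan(βl) = tan(72.9°) = 3.26
Z_in = Z_0·(Z_L + jZ_0·tanβl)/(Z_0 + jZ_L·tanβl)
     = 50·(136 + j12.9)/(539 + j443)

Z_in ≈ 8.12 − j5.48 Ω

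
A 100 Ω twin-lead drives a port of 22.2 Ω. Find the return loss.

Γ = (22.2 − 100)/(22.2 + 100) = -0.637
RL = −20·log₁₀|Γ| = −20·log₁₀(0.637)

RL ≈ 3.92 dB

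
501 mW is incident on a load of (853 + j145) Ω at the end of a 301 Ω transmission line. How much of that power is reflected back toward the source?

|Γ| = |(552 + j145)/(1154 + j145)| = 0.491
|Γ|² = 0.241
P_refl = |Γ|²·P_inc = 121 mW, P_del = (1 − |Γ|²)·P_inc = 380 mW

P_reflected ≈ 121 mW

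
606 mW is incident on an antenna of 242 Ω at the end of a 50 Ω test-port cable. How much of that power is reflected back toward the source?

P_reflected ≈ 262 mW

Γ = (242 − 50)/(242 + 50) = 0.658
|Γ|² = 0.432
P_refl = |Γ|²·P_inc = 262 mW, P_del = (1 − |Γ|²)·P_inc = 344 mW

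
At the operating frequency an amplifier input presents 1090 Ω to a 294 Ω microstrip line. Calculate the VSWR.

For a purely resistive load, VSWR = R_L/Z_0 or Z_0/R_L (whichever > 1) = 1090/294

VSWR ≈ 3.71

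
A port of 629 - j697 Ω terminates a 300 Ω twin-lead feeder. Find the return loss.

Γ = (329 − j697)/(929 − j697), |Γ| = 0.664
RL = −20·log₁₀|Γ| = −20·log₁₀(0.664)

RL ≈ 3.56 dB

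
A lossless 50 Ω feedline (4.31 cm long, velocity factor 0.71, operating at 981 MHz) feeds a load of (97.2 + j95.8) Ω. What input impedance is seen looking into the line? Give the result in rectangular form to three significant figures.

Z_in ≈ 17.2 − j30.8 Ω

λ = v/f = 0.71·c / 981 MHz = 0.217 m
βl = 2π·l/λ = 2π × 0.199 = 71.5°
tan(βl) = tan(71.5°) = 2.98
Z_in = Z_0·(Z_L + jZ_0·tanβl)/(Z_0 + jZ_L·tanβl)
     = 50·(97.2 + j245)/(-236 + j290)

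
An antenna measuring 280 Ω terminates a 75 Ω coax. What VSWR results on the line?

VSWR ≈ 3.73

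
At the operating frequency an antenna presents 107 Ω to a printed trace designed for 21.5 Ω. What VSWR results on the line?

VSWR ≈ 4.98

For a purely resistive load, VSWR = R_L/Z_0 or Z_0/R_L (whichever > 1) = 107/21.5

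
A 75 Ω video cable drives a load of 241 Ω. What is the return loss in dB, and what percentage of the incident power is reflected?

Γ = (241 − 75)/(241 + 75) = 0.525
RL = −20·log₁₀(0.525) = 5.59 dB
P_refl/P_inc = |Γ|² = 0.276

RL ≈ 5.59 dB; 27.6% of incident power reflected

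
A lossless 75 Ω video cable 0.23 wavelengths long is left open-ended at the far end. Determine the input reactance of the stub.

X_in ≈ -9.47 Ω (capacitive)

βl = 2π × 0.23 = 82.8°
tan(βl) = 7.92
For an open-ended stub, Z_in = −jZ_0·cot(βl) = −jZ_0/tan(βl)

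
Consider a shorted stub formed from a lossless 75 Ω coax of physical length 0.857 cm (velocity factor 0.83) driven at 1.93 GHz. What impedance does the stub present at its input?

λ = v/f = 0.83·c / 1.93 GHz = 0.129 m
βl = 2π·l/λ = 2π × 0.0664 = 23.9°
tan(βl) = 0.443
For a shorted stub, Z_in = jZ_0·tan(βl)

Z_in ≈ +j33.3 Ω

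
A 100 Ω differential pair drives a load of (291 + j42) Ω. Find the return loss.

RL ≈ 6.07 dB

Γ = (191 + j42)/(391 + j42), |Γ| = 0.497
RL = −20·log₁₀|Γ| = −20·log₁₀(0.497)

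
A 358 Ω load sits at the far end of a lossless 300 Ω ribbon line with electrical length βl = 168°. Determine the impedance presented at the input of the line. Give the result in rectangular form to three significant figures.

tan(βl) = tan(168°) = -0.213
Z_in = Z_0·(Z_L + jZ_0·tanβl)/(Z_0 + jZ_L·tanβl)
     = 300·(358 − j63.8)/(300 − j76.1)

Z_in ≈ 352 + j25.4 Ω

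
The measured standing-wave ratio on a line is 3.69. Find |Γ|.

|Γ| ≈ 0.574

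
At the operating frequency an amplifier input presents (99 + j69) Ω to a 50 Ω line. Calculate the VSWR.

VSWR ≈ 3.13

Γ = (Z_L − Z_0)/(Z_L + Z_0) = (49 + j69)/(149 + j69)
|Γ| = 84.6/164 = 0.515
VSWR = (1 + |Γ|)/(1 − |Γ|) = 1.52/0.485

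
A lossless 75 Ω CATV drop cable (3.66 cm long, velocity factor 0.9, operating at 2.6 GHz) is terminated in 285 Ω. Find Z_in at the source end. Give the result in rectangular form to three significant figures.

λ = v/f = 0.9·c / 2.6 GHz = 0.104 m
βl = 2π·l/λ = 2π × 0.352 = 127°
tan(βl) = tan(127°) = -1.33
Z_in = Z_0·(Z_L + jZ_0·tanβl)/(Z_0 + jZ_L·tanβl)
     = 75·(285 − j100)/(75 − j380)

Z_in ≈ 29.7 + j50.4 Ω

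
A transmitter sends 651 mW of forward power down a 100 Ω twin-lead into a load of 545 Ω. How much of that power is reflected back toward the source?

Γ = (545 − 100)/(545 + 100) = 0.69
|Γ|² = 0.476
P_refl = |Γ|²·P_inc = 310 mW, P_del = (1 − |Γ|²)·P_inc = 341 mW

P_reflected ≈ 310 mW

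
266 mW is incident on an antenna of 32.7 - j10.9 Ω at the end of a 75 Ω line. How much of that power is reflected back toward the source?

|Γ| = |(-42.3 − j10.9)/(107.7 − j10.9)| = 0.404
|Γ|² = 0.163
P_refl = |Γ|²·P_inc = 43.3 mW, P_del = (1 − |Γ|²)·P_inc = 223 mW

P_reflected ≈ 43.3 mW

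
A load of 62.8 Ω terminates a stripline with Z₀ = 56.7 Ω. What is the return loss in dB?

RL ≈ 25.8 dB

Γ = (62.8 − 56.7)/(62.8 + 56.7) = 0.051
RL = −20·log₁₀|Γ| = −20·log₁₀(0.051)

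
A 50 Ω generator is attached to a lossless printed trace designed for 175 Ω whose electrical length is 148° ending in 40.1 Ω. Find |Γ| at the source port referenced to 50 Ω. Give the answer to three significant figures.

|Γ| ≈ 0.697

tan(βl) = -0.625
Z_in = Z_0·(Z_L + jZ_0·tanβl)/(Z_0 + jZ_L·tanβl) = 54.6 − j102 Ω
Γ_s = (Z_in − Z_s)/(Z_in + Z_s) = (4.64 − j102)/(105 − j102), |Γ_s| = 0.697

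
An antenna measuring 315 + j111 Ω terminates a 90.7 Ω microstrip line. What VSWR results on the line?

Γ = (Z_L − Z_0)/(Z_L + Z_0) = (224.3 + j111)/(405.7 + j111)
|Γ| = 250/421 = 0.595
VSWR = (1 + |Γ|)/(1 − |Γ|) = 1.59/0.405

VSWR ≈ 3.94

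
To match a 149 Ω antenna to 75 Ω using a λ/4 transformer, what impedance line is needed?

Z_qwt = √(Z_0·R_L) = √(75 × 149) = √11180

Z_qwt ≈ 106 Ω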